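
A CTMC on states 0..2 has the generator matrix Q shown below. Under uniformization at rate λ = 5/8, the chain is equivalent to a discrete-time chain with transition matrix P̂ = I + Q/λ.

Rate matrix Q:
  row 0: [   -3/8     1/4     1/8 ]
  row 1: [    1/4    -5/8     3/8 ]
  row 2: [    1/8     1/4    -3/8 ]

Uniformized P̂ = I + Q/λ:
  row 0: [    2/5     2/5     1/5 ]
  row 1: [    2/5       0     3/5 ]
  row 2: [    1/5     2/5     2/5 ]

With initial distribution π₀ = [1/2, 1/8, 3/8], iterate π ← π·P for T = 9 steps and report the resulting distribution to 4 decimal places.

π = [0.3214, 0.2858, 0.3928]

t=0: π = [0.5000, 0.1250, 0.3750]
t=1: π = [0.3250, 0.3500, 0.3250]
t=2: π = [0.3350, 0.2600, 0.4050]
t=3: π = [0.3190, 0.2960, 0.3850]
t=4: π = [0.3230, 0.2816, 0.3954]
t=5: π = [0.3209, 0.2874, 0.3917]
t=6: π = [0.3217, 0.2851, 0.3933]
t=7: π = [0.3213, 0.2860, 0.3927]
t=8: π = [0.3215, 0.2856, 0.3929]
t=9: π = [0.3214, 0.2858, 0.3928]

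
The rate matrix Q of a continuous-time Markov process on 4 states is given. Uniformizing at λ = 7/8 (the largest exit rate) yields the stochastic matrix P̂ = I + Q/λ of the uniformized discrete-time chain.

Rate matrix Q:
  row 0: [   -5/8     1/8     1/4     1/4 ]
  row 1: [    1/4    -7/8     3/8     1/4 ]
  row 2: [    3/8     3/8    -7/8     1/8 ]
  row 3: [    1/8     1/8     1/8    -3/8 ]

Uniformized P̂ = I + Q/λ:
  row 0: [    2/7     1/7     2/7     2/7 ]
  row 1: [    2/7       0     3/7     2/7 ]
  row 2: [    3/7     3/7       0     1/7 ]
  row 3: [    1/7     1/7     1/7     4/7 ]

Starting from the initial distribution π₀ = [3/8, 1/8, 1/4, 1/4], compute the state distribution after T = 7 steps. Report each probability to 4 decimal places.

π = [0.2632, 0.1756, 0.2016, 0.3596]

t=0: π = [0.3750, 0.1250, 0.2500, 0.2500]
t=1: π = [0.2857, 0.1964, 0.1964, 0.3214]
t=2: π = [0.2679, 0.1709, 0.2117, 0.3495]
t=3: π = [0.2660, 0.1789, 0.1997, 0.3553]
t=4: π = [0.2635, 0.1744, 0.2035, 0.3587]
t=5: π = [0.2635, 0.1761, 0.2012, 0.3591]
t=6: π = [0.2632, 0.1752, 0.2021, 0.3596]
t=7: π = [0.2632, 0.1756, 0.2016, 0.3596]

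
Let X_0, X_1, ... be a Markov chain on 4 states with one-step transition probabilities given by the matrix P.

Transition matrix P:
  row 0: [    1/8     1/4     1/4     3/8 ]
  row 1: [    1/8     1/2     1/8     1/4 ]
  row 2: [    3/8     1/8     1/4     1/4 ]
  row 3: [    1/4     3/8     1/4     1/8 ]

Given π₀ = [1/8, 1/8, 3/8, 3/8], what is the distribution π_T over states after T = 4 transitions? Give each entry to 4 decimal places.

t=0: π = [0.1250, 0.1250, 0.3750, 0.3750]
t=1: π = [0.2656, 0.2813, 0.2344, 0.2188]
t=2: π = [0.2109, 0.3184, 0.2148, 0.2559]
t=3: π = [0.2107, 0.3347, 0.2102, 0.2444]
t=4: π = [0.2081, 0.3380, 0.2082, 0.2458]

π = [0.2081, 0.3380, 0.2082, 0.2458]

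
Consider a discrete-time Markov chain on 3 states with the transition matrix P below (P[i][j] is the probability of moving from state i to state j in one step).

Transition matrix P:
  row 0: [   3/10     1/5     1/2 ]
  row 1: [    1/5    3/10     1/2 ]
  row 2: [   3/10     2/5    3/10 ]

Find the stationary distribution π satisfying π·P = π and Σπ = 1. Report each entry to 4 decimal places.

π = [0.2685, 0.3148, 0.4167]

Balance equations π_j = Σ_i π_i·P[i][j]:
  π_0 = 3/10·π_0 + 1/5·π_1 + 3/10·π_2
  π_1 = 1/5·π_0 + 3/10·π_1 + 2/5·π_2
  normalize: π_0 + π_1 + π_2 = 1
Solving the linear system gives exactly π = [29/108, 17/54, 5/12].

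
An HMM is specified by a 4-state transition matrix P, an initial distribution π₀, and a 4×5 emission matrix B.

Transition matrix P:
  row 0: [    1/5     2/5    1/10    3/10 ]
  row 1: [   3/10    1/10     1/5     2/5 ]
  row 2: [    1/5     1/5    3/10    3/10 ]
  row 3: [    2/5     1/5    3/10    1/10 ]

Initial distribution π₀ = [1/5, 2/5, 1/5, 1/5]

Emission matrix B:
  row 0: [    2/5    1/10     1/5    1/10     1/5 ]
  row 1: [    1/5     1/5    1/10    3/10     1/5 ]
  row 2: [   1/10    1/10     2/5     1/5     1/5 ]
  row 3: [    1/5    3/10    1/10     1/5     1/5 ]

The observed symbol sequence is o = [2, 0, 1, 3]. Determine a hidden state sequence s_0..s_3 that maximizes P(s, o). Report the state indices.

t=0: δ = [4.000e-02, 4.000e-02, 8.000e-02, 2.000e-02]  (obs o_0=2)
t=1: δ = [6.400e-03, 3.200e-03, 2.400e-03, 4.800e-03]  ψ = [2, 0, 2, 2]  (obs o_1=0)
t=2: δ = [1.920e-04, 5.120e-04, 1.440e-04, 5.760e-04]  ψ = [3, 0, 3, 0]  (obs o_2=1)
t=3: δ = [2.304e-05, 3.456e-05, 3.456e-05, 4.096e-05]  ψ = [3, 3, 3, 1]  (obs o_3=3)
backtrack: best end state = 3; path = [2, 0, 1, 3]

path = [2, 0, 1, 3]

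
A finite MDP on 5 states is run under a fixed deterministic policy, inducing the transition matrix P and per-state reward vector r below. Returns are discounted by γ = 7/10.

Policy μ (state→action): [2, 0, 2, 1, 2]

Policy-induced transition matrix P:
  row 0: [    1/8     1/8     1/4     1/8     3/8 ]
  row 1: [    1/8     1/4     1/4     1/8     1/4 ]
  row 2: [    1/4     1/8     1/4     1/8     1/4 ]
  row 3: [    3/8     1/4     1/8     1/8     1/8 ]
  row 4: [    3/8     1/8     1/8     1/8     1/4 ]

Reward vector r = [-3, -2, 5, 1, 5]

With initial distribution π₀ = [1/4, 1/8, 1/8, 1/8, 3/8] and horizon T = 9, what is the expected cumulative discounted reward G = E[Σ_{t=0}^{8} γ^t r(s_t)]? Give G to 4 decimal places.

G = 4.6171

t=0: π = [0.2500, 0.1250, 0.1250, 0.1250, 0.3750], E[r] = 1.6250, γ^t·E[r] = 1.625000, running G = 1.625000
t=1: π = [0.2656, 0.1563, 0.1875, 0.1250, 0.2656], E[r] = 1.2813, γ^t·E[r] = 0.896875, running G = 2.521875
t=2: π = [0.2461, 0.1602, 0.2012, 0.1250, 0.2676], E[r] = 1.4102, γ^t·E[r] = 0.690977, running G = 3.212852
t=3: π = [0.2483, 0.1606, 0.2009, 0.1250, 0.2651], E[r] = 1.3892, γ^t·E[r] = 0.476482, running G = 3.689333
t=4: π = [0.2477, 0.1607, 0.2012, 0.1250, 0.2654], E[r] = 1.3939, γ^t·E[r] = 0.334666, running G = 4.023999
t=5: π = [0.2478, 0.1607, 0.2012, 0.1250, 0.2653], E[r] = 1.3930, γ^t·E[r] = 0.234113, running G = 4.258113
t=6: π = [0.2477, 0.1607, 0.2012, 0.1250, 0.2653], E[r] = 1.3931, γ^t·E[r] = 0.163902, running G = 4.422014
t=7: π = [0.2477, 0.1607, 0.2012, 0.1250, 0.2653], E[r] = 1.3931, γ^t·E[r] = 0.114728, running G = 4.536742
t=8: π = [0.2477, 0.1607, 0.2012, 0.1250, 0.2653], E[r] = 1.3931, γ^t·E[r] = 0.080310, running G = 4.617052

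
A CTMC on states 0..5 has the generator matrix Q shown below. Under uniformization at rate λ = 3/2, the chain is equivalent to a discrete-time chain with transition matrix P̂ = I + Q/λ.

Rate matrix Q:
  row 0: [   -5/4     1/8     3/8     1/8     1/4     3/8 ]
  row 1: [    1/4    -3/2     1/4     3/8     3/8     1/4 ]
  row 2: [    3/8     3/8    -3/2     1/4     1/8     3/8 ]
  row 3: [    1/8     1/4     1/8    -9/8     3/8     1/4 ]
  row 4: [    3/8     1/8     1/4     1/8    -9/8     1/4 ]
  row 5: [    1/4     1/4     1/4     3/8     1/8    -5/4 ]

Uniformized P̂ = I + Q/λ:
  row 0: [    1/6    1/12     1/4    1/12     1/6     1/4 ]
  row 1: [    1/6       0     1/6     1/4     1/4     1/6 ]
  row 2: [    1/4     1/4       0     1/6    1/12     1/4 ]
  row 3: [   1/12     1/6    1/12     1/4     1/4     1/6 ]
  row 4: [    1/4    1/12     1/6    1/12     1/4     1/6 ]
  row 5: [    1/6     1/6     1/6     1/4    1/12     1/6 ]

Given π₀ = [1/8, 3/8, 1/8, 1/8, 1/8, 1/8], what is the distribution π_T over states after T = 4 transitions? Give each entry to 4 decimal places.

t=0: π = [0.1250, 0.3750, 0.1250, 0.1250, 0.1250, 0.1250]
t=1: π = [0.1771, 0.0938, 0.1458, 0.1979, 0.1979, 0.1875]
t=2: π = [0.1788, 0.1319, 0.1406, 0.1753, 0.1797, 0.1936]
t=3: π = [0.1787, 0.1265, 0.1435, 0.1785, 0.1794, 0.1933]
t=4: π = [0.1787, 0.1277, 0.1428, 0.1783, 0.1790, 0.1935]

π = [0.1787, 0.1277, 0.1428, 0.1783, 0.1790, 0.1935]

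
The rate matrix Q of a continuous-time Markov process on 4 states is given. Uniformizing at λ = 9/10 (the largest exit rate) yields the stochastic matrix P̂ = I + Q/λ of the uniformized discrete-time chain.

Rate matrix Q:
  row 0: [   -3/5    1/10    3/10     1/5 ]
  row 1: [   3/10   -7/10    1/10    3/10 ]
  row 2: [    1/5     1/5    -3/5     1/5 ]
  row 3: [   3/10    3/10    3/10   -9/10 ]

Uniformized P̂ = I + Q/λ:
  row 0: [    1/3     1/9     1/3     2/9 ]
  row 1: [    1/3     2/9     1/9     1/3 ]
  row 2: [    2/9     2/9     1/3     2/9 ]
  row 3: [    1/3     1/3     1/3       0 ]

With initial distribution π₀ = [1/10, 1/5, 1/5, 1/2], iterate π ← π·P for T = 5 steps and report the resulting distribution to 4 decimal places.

t=0: π = [0.1000, 0.2000, 0.2000, 0.5000]
t=1: π = [0.3111, 0.2667, 0.2889, 0.1333]
t=2: π = [0.3012, 0.2025, 0.2741, 0.2222]
t=3: π = [0.3029, 0.2134, 0.2883, 0.1953]
t=4: π = [0.3013, 0.2103, 0.2859, 0.2025]
t=5: π = [0.3016, 0.2112, 0.2866, 0.2006]

π = [0.3016, 0.2112, 0.2866, 0.2006]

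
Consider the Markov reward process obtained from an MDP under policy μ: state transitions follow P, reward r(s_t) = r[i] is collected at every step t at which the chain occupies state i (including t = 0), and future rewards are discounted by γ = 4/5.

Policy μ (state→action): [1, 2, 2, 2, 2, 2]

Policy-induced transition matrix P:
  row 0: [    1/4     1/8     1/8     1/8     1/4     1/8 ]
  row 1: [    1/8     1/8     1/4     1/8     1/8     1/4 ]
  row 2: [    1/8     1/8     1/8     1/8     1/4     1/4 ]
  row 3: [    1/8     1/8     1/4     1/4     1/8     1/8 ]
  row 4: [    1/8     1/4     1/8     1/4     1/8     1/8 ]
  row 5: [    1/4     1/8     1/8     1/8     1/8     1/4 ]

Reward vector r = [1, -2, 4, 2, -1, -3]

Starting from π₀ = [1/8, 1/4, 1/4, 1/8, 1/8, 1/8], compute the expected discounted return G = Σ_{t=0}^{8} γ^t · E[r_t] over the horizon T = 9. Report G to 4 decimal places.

t=0: π = [0.1250, 0.2500, 0.2500, 0.1250, 0.1250, 0.1250], E[r] = 0.3750, γ^t·E[r] = 0.375000, running G = 0.375000
t=1: π = [0.1563, 0.1406, 0.1719, 0.1563, 0.1719, 0.2031], E[r] = 0.0938, γ^t·E[r] = 0.075000, running G = 0.450000
t=2: π = [0.1699, 0.1465, 0.1621, 0.1660, 0.1660, 0.1895], E[r] = 0.1230, γ^t·E[r] = 0.078750, running G = 0.528750
t=3: π = [0.1699, 0.1458, 0.1641, 0.1665, 0.1665, 0.1873], E[r] = 0.1394, γ^t·E[r] = 0.071375, running G = 0.600125
t=4: π = [0.1696, 0.1458, 0.1640, 0.1666, 0.1667, 0.1871], E[r] = 0.1393, γ^t·E[r] = 0.057038, running G = 0.657163
t=5: π = [0.1696, 0.1458, 0.1641, 0.1667, 0.1667, 0.1871], E[r] = 0.1394, γ^t·E[r] = 0.045678, running G = 0.702840
t=6: π = [0.1696, 0.1458, 0.1641, 0.1667, 0.1667, 0.1871], E[r] = 0.1394, γ^t·E[r] = 0.036550, running G = 0.739390
t=7: π = [0.1696, 0.1458, 0.1641, 0.1667, 0.1667, 0.1871], E[r] = 0.1394, γ^t·E[r] = 0.029239, running G = 0.768628
t=8: π = [0.1696, 0.1458, 0.1641, 0.1667, 0.1667, 0.1871], E[r] = 0.1394, γ^t·E[r] = 0.023391, running G = 0.792019

G = 0.7920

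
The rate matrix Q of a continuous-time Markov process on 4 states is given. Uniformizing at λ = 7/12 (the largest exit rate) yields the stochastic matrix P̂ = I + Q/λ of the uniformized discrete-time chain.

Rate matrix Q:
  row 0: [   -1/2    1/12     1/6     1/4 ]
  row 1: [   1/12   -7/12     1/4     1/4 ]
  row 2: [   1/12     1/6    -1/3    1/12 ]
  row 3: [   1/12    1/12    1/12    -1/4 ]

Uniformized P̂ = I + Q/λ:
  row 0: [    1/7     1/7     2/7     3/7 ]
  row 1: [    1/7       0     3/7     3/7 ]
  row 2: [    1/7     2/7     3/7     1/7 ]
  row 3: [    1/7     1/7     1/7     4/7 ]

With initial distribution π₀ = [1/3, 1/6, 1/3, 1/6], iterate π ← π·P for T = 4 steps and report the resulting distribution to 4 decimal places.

t=0: π = [0.3333, 0.1667, 0.3333, 0.1667]
t=1: π = [0.1429, 0.1667, 0.3333, 0.3571]
t=2: π = [0.1429, 0.1667, 0.3061, 0.3844]
t=3: π = [0.1429, 0.1628, 0.2983, 0.3960]
t=4: π = [0.1429, 0.1622, 0.2950, 0.3999]

π = [0.1429, 0.1622, 0.2950, 0.3999]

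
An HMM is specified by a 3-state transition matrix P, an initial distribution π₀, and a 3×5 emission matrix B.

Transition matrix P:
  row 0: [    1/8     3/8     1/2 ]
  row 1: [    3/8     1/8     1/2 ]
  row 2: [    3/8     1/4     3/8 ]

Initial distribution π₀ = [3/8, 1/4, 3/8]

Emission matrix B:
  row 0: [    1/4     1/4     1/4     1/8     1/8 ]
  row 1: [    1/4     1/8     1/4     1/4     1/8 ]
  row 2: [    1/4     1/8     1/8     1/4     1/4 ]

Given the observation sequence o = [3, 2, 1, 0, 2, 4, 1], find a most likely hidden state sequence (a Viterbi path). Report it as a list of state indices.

t=0: δ = [4.688e-02, 6.250e-02, 9.375e-02]  (obs o_0=3)
t=1: δ = [8.789e-03, 5.859e-03, 4.395e-03]  ψ = [2, 2, 2]  (obs o_1=2)
t=2: δ = [5.493e-04, 4.120e-04, 5.493e-04]  ψ = [1, 0, 0]  (obs o_2=1)
t=3: δ = [5.150e-05, 5.150e-05, 6.866e-05]  ψ = [2, 0, 0]  (obs o_3=0)
t=4: δ = [6.437e-06, 4.828e-06, 3.219e-06]  ψ = [2, 0, 0]  (obs o_4=2)
t=5: δ = [2.263e-07, 3.017e-07, 8.047e-07]  ψ = [1, 0, 0]  (obs o_5=4)
t=6: δ = [7.544e-08, 2.515e-08, 3.772e-08]  ψ = [2, 2, 2]  (obs o_6=1)
backtrack: best end state = 0; path = [2, 1, 0, 2, 0, 2, 0]

path = [2, 1, 0, 2, 0, 2, 0]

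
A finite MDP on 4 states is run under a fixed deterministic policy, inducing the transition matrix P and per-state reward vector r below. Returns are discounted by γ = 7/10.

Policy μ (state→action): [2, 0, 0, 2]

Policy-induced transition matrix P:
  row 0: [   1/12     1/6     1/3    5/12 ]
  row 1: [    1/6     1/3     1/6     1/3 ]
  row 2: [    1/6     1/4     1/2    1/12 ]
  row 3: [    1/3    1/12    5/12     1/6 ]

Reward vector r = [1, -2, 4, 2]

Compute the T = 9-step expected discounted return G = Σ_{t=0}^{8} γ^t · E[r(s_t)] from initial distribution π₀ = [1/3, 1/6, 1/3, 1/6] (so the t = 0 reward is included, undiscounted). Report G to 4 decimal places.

G = 5.4571

t=0: π = [0.3333, 0.1667, 0.3333, 0.1667], E[r] = 1.6667, γ^t·E[r] = 1.666667, running G = 1.666667
t=1: π = [0.1667, 0.2083, 0.3750, 0.2500], E[r] = 1.7500, γ^t·E[r] = 1.225000, running G = 2.891667
t=2: π = [0.1944, 0.2118, 0.3819, 0.2118], E[r] = 1.7222, γ^t·E[r] = 0.843889, running G = 3.735556
t=3: π = [0.1858, 0.2161, 0.3793, 0.2188], E[r] = 1.7083, γ^t·E[r] = 0.585958, running G = 4.321514
t=4: π = [0.1876, 0.2161, 0.3788, 0.2175], E[r] = 1.7056, γ^t·E[r] = 0.409511, running G = 4.731025
t=5: π = [0.1873, 0.2161, 0.3786, 0.2180], E[r] = 1.7054, γ^t·E[r] = 0.286627, running G = 5.017652
t=6: π = [0.1874, 0.2161, 0.3786, 0.2180], E[r] = 1.7055, γ^t·E[r] = 0.200650, running G = 5.218302
t=7: π = [0.1874, 0.2161, 0.3786, 0.2180], E[r] = 1.7055, γ^t·E[r] = 0.140458, running G = 5.358761
t=8: π = [0.1874, 0.2161, 0.3786, 0.2180], E[r] = 1.7055, γ^t·E[r] = 0.098321, running G = 5.457082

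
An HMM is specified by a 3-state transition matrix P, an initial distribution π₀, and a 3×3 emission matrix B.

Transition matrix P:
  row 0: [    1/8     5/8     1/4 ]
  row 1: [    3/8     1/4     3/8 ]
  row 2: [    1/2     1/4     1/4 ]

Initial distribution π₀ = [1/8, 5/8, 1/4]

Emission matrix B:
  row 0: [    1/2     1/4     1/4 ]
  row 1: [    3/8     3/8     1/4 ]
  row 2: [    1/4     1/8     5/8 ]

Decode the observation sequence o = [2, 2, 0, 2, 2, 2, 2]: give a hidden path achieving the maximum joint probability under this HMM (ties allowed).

path = [1, 2, 0, 1, 2, 2, 2]

t=0: δ = [3.125e-02, 1.562e-01, 1.562e-01]  (obs o_0=2)
t=1: δ = [1.953e-02, 9.766e-03, 3.662e-02]  ψ = [2, 1, 1]  (obs o_1=2)
t=2: δ = [9.155e-03, 4.578e-03, 2.289e-03]  ψ = [2, 0, 2]  (obs o_2=0)
t=3: δ = [4.292e-04, 1.431e-03, 1.431e-03]  ψ = [1, 0, 0]  (obs o_3=2)
t=4: δ = [1.788e-04, 8.941e-05, 3.353e-04]  ψ = [2, 1, 1]  (obs o_4=2)
t=5: δ = [4.191e-05, 2.794e-05, 5.239e-05]  ψ = [2, 0, 2]  (obs o_5=2)
t=6: δ = [6.548e-06, 6.548e-06, 8.185e-06]  ψ = [2, 0, 2]  (obs o_6=2)
backtrack: best end state = 2; path = [1, 2, 0, 1, 2, 2, 2]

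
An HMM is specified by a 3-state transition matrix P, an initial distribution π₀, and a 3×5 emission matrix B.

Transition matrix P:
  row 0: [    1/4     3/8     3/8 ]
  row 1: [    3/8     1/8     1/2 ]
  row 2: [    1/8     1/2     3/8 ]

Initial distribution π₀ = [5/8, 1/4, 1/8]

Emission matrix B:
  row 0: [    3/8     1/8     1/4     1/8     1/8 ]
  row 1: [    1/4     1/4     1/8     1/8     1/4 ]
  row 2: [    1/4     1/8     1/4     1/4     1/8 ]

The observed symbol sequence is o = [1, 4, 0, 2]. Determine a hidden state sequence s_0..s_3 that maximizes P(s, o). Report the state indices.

t=0: δ = [7.812e-02, 6.250e-02, 1.562e-02]  (obs o_0=1)
t=1: δ = [2.930e-03, 7.324e-03, 3.906e-03]  ψ = [1, 0, 1]  (obs o_1=4)
t=2: δ = [1.030e-03, 4.883e-04, 9.155e-04]  ψ = [1, 2, 1]  (obs o_2=0)
t=3: δ = [6.437e-05, 5.722e-05, 9.656e-05]  ψ = [0, 2, 0]  (obs o_3=2)
backtrack: best end state = 2; path = [0, 1, 0, 2]

path = [0, 1, 0, 2]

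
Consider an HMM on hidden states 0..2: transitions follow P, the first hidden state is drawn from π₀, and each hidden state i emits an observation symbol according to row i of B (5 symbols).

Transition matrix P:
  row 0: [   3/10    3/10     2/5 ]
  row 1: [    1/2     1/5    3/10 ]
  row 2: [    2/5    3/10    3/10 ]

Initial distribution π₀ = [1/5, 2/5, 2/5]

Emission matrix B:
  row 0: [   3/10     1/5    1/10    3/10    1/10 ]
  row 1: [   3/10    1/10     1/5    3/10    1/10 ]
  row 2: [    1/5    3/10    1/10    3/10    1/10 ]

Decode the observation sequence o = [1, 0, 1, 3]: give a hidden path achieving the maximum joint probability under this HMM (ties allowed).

t=0: δ = [4.000e-02, 4.000e-02, 1.200e-01]  (obs o_0=1)
t=1: δ = [1.440e-02, 1.080e-02, 7.200e-03]  ψ = [2, 2, 2]  (obs o_1=0)
t=2: δ = [1.080e-03, 4.320e-04, 1.728e-03]  ψ = [1, 0, 0]  (obs o_2=1)
t=3: δ = [2.074e-04, 1.555e-04, 1.555e-04]  ψ = [2, 2, 2]  (obs o_3=3)
backtrack: best end state = 0; path = [2, 0, 2, 0]

path = [2, 0, 2, 0]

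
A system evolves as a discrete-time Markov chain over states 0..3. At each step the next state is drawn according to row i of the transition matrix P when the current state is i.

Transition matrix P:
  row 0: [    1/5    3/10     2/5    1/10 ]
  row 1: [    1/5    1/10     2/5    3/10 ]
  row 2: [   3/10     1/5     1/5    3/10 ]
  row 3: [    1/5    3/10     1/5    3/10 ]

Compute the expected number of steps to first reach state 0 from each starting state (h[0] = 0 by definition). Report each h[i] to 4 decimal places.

h = [0.0000, 4.3796, 4.0146, 4.4526]

First-step conditioning: h[0] = 0; for i ≠ 0, h[i] = 1 + Σ_k P[i][k]·h[k].
  h[1] = 1 + 1/10·h[1] + 2/5·h[2] + 3/10·h[3]
  h[2] = 1 + 1/5·h[1] + 1/5·h[2] + 3/10·h[3]
  h[3] = 1 + 3/10·h[1] + 1/5·h[2] + 3/10·h[3]
Solving the 3×3 linear system over states ≠ 0 gives exactly h = [0, 600/137, 550/137, 610/137] (h[0] = 0 is the target).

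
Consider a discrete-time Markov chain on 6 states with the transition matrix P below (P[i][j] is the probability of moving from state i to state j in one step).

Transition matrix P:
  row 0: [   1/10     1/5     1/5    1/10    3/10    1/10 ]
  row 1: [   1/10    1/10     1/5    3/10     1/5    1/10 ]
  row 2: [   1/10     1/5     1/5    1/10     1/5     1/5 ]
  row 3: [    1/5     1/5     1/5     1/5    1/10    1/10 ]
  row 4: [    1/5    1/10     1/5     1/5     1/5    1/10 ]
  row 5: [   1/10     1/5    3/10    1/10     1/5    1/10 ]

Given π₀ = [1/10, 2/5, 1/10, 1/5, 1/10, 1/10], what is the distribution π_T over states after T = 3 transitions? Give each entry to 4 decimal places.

π = [0.1362, 0.1642, 0.2121, 0.1694, 0.1970, 0.1211]

t=0: π = [0.1000, 0.4000, 0.1000, 0.2000, 0.1000, 0.1000]
t=1: π = [0.1300, 0.1500, 0.2100, 0.2100, 0.1900, 0.1100]
t=2: π = [0.1400, 0.1660, 0.2110, 0.1700, 0.1920, 0.1210]
t=3: π = [0.1362, 0.1642, 0.2121, 0.1694, 0.1970, 0.1211]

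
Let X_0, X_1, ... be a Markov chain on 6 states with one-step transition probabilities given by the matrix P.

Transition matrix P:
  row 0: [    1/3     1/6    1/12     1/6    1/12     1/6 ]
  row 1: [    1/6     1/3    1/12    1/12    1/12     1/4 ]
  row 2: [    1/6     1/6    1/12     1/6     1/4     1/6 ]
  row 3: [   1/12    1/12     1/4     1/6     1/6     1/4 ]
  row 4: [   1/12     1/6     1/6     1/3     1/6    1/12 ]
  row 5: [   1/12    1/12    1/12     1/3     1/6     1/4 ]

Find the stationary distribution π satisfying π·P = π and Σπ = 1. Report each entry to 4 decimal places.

Balance equations π_j = Σ_i π_i·P[i][j]:
  π_0 = 1/3·π_0 + 1/6·π_1 + 1/6·π_2 + 1/12·π_3 + 1/12·π_4 + 1/12·π_5
  π_1 = 1/6·π_0 + 1/3·π_1 + 1/6·π_2 + 1/12·π_3 + 1/6·π_4 + 1/12·π_5
  π_2 = 1/12·π_0 + 1/12·π_1 + 1/12·π_2 + 1/4·π_3 + 1/6·π_4 + 1/12·π_5
  π_3 = 1/6·π_0 + 1/12·π_1 + 1/6·π_2 + 1/6·π_3 + 1/3·π_4 + 1/3·π_5
  π_4 = 1/12·π_0 + 1/12·π_1 + 1/4·π_2 + 1/6·π_3 + 1/6·π_4 + 1/6·π_5
  normalize: π_0 + π_1 + π_2 + π_3 + π_4 + π_5 = 1
Solving the linear system gives exactly π = [11987/83628, 6631/41814, 10993/83628, 5923/27876, 2125/13938, 167/828].

π = [0.1433, 0.1586, 0.1315, 0.2125, 0.1525, 0.2017]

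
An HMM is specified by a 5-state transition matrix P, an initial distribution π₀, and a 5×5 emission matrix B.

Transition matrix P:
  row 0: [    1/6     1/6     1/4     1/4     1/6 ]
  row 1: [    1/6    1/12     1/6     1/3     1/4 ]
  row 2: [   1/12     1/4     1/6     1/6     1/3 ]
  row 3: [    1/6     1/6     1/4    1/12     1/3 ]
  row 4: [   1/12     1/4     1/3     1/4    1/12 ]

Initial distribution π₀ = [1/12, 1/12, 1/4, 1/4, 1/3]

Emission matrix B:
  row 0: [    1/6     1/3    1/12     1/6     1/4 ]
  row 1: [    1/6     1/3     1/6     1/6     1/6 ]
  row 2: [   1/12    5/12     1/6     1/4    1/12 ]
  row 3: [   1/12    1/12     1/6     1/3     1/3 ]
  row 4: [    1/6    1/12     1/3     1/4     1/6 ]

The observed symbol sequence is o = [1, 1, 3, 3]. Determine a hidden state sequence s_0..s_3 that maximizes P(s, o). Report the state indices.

path = [2, 1, 3, 4]

t=0: δ = [2.778e-02, 2.778e-02, 1.042e-01, 2.083e-02, 2.778e-02]  (obs o_0=1)
t=1: δ = [2.894e-03, 8.681e-03, 7.234e-03, 1.447e-03, 2.894e-03]  ψ = [2, 2, 2, 2, 2]  (obs o_1=1)
t=2: δ = [2.411e-04, 3.014e-04, 3.617e-04, 9.645e-04, 6.028e-04]  ψ = [1, 2, 1, 1, 2]  (obs o_2=3)
t=3: δ = [2.679e-05, 2.679e-05, 6.028e-05, 5.023e-05, 8.038e-05]  ψ = [3, 3, 3, 4, 3]  (obs o_3=3)
backtrack: best end state = 4; path = [2, 1, 3, 4]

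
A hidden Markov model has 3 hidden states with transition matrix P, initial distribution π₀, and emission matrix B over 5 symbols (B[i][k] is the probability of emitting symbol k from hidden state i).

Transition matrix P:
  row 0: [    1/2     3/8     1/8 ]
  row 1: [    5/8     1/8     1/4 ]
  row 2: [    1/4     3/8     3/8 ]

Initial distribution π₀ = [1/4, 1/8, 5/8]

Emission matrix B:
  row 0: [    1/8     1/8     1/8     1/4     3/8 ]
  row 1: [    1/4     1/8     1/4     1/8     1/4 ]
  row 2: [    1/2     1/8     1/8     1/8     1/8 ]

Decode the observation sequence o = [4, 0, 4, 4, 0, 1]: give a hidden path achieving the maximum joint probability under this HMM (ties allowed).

t=0: δ = [9.375e-02, 3.125e-02, 7.812e-02]  (obs o_0=4)
t=1: δ = [5.859e-03, 8.789e-03, 1.465e-02]  ψ = [0, 0, 2]  (obs o_1=0)
t=2: δ = [2.060e-03, 1.373e-03, 6.866e-04]  ψ = [1, 2, 2]  (obs o_2=4)
t=3: δ = [3.862e-04, 1.931e-04, 4.292e-05]  ψ = [0, 0, 1]  (obs o_3=4)
t=4: δ = [2.414e-05, 3.621e-05, 2.414e-05]  ψ = [0, 0, 0]  (obs o_4=0)
t=5: δ = [2.829e-06, 1.132e-06, 1.132e-06]  ψ = [1, 0, 1]  (obs o_5=1)
backtrack: best end state = 0; path = [0, 1, 0, 0, 1, 0]

path = [0, 1, 0, 0, 1, 0]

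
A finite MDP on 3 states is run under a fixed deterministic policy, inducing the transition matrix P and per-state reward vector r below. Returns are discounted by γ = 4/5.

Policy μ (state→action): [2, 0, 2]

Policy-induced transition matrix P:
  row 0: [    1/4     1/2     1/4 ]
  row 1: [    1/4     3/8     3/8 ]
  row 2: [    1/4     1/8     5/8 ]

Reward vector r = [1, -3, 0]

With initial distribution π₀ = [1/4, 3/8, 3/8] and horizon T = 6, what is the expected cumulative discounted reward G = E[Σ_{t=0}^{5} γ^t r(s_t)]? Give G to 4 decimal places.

t=0: π = [0.2500, 0.3750, 0.3750], E[r] = -0.8750, γ^t·E[r] = -0.875000, running G = -0.875000
t=1: π = [0.2500, 0.3125, 0.4375], E[r] = -0.6875, γ^t·E[r] = -0.550000, running G = -1.425000
t=2: π = [0.2500, 0.2969, 0.4531], E[r] = -0.6406, γ^t·E[r] = -0.410000, running G = -1.835000
t=3: π = [0.2500, 0.2930, 0.4570], E[r] = -0.6289, γ^t·E[r] = -0.322000, running G = -2.157000
t=4: π = [0.2500, 0.2920, 0.4580], E[r] = -0.6260, γ^t·E[r] = -0.256400, running G = -2.413400
t=5: π = [0.2500, 0.2917, 0.4583], E[r] = -0.6252, γ^t·E[r] = -0.204880, running G = -2.618280

G = -2.6183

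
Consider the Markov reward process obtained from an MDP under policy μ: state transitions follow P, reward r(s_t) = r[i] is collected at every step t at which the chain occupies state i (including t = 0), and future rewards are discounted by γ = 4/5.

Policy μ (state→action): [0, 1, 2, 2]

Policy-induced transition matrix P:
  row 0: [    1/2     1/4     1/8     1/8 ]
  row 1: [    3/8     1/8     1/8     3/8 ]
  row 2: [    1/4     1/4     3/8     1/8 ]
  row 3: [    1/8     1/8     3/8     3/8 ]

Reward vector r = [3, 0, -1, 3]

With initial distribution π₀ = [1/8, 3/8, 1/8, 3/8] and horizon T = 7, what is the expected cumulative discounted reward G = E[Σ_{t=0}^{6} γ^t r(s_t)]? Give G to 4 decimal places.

G = 5.6208

t=0: π = [0.1250, 0.3750, 0.1250, 0.3750], E[r] = 1.3750, γ^t·E[r] = 1.375000, running G = 1.375000
t=1: π = [0.2813, 0.1563, 0.2500, 0.3125], E[r] = 1.5313, γ^t·E[r] = 1.225000, running G = 2.600000
t=2: π = [0.3008, 0.1914, 0.2656, 0.2422], E[r] = 1.3633, γ^t·E[r] = 0.872500, running G = 3.472500
t=3: π = [0.3188, 0.1958, 0.2520, 0.2334], E[r] = 1.4048, γ^t·E[r] = 0.719250, running G = 4.191750
t=4: π = [0.3250, 0.1964, 0.2463, 0.2323], E[r] = 1.4256, γ^t·E[r] = 0.583925, running G = 4.775675
t=5: π = [0.3268, 0.1964, 0.2447, 0.2322], E[r] = 1.4321, γ^t·E[r] = 0.469273, running G = 5.244948
t=6: π = [0.3272, 0.1964, 0.2442, 0.2321], E[r] = 1.4339, γ^t·E[r] = 0.375887, running G = 5.620835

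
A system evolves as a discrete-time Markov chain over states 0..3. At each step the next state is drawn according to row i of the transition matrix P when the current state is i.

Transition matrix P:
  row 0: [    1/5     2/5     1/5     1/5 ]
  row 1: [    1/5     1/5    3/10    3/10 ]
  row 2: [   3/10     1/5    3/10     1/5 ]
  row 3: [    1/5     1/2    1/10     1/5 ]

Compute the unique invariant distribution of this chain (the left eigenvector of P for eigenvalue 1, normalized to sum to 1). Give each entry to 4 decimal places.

π = [0.2231, 0.3140, 0.2314, 0.2314]

Balance equations π_j = Σ_i π_i·P[i][j]:
  π_0 = 1/5·π_0 + 1/5·π_1 + 3/10·π_2 + 1/5·π_3
  π_1 = 2/5·π_0 + 1/5·π_1 + 1/5·π_2 + 1/2·π_3
  π_2 = 1/5·π_0 + 3/10·π_1 + 3/10·π_2 + 1/10·π_3
  normalize: π_0 + π_1 + π_2 + π_3 = 1
Solving the linear system gives exactly π = [27/121, 38/121, 28/121, 28/121].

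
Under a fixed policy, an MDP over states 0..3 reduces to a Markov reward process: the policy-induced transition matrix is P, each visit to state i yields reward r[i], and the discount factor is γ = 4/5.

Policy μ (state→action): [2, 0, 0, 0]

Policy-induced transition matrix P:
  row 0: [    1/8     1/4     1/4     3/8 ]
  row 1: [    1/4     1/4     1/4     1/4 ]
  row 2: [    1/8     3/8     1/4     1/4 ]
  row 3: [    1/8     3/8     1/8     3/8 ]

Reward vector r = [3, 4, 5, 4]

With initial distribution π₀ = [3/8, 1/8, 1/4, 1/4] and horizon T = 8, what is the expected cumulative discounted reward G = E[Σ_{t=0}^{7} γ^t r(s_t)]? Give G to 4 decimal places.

G = 16.6915

t=0: π = [0.3750, 0.1250, 0.2500, 0.2500], E[r] = 3.8750, γ^t·E[r] = 3.875000, running G = 3.875000
t=1: π = [0.1406, 0.3125, 0.2188, 0.3281], E[r] = 4.0781, γ^t·E[r] = 3.262500, running G = 7.137500
t=2: π = [0.1641, 0.3184, 0.2090, 0.3086], E[r] = 4.0449, γ^t·E[r] = 2.588750, running G = 9.726250
t=3: π = [0.1648, 0.3147, 0.2114, 0.3091], E[r] = 4.0466, γ^t·E[r] = 2.071875, running G = 11.798125
t=4: π = [0.1643, 0.3151, 0.2114, 0.3092], E[r] = 4.0470, γ^t·E[r] = 1.657663, running G = 13.455788
t=5: π = [0.1644, 0.3151, 0.2113, 0.3092], E[r] = 4.0470, γ^t·E[r] = 1.326109, running G = 14.781896
t=6: π = [0.1644, 0.3151, 0.2114, 0.3092], E[r] = 4.0470, γ^t·E[r] = 1.060888, running G = 15.842784
t=7: π = [0.1644, 0.3151, 0.2114, 0.3092], E[r] = 4.0470, γ^t·E[r] = 0.848710, running G = 16.691495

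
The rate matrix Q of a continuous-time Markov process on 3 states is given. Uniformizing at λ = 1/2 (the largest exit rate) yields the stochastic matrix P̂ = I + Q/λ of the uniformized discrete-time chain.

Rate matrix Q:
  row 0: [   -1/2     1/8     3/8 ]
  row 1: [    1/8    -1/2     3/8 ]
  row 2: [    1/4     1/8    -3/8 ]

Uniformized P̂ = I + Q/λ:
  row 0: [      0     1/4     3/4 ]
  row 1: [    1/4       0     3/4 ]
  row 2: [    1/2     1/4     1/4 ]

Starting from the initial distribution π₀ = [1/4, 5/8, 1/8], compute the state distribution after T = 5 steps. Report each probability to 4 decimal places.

π = [0.2887, 0.1996, 0.5117]

t=0: π = [0.2500, 0.6250, 0.1250]
t=1: π = [0.2188, 0.0938, 0.6875]
t=2: π = [0.3672, 0.2266, 0.4063]
t=3: π = [0.2598, 0.1934, 0.5469]
t=4: π = [0.3218, 0.2017, 0.4766]
t=5: π = [0.2887, 0.1996, 0.5117]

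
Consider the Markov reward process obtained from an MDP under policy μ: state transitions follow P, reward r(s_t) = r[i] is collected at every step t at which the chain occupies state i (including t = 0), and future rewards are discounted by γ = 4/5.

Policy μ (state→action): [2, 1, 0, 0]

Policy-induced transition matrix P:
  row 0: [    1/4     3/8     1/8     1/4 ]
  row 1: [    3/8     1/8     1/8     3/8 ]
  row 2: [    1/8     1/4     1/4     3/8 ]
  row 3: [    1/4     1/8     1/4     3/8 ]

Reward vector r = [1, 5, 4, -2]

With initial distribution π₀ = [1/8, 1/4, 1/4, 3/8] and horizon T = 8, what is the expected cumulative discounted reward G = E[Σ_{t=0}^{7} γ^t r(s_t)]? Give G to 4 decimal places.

t=0: π = [0.1250, 0.2500, 0.2500, 0.3750], E[r] = 1.6250, γ^t·E[r] = 1.625000, running G = 1.625000
t=1: π = [0.2500, 0.1875, 0.2031, 0.3594], E[r] = 1.2813, γ^t·E[r] = 1.025000, running G = 2.650000
t=2: π = [0.2480, 0.2129, 0.1953, 0.3438], E[r] = 1.4063, γ^t·E[r] = 0.900000, running G = 3.550000
t=3: π = [0.2522, 0.2114, 0.1924, 0.3440], E[r] = 1.3909, γ^t·E[r] = 0.712125, running G = 4.262125
t=4: π = [0.2524, 0.2121, 0.1920, 0.3435], E[r] = 1.3941, γ^t·E[r] = 0.571025, running G = 4.833150
t=5: π = [0.2525, 0.2121, 0.1919, 0.3435], E[r] = 1.3939, γ^t·E[r] = 0.456743, running G = 5.289893
t=6: π = [0.2525, 0.2121, 0.1919, 0.3434], E[r] = 1.3939, γ^t·E[r] = 0.365413, running G = 5.655305
t=7: π = [0.2525, 0.2121, 0.1919, 0.3434], E[r] = 1.3939, γ^t·E[r] = 0.292330, running G = 5.947635

G = 5.9476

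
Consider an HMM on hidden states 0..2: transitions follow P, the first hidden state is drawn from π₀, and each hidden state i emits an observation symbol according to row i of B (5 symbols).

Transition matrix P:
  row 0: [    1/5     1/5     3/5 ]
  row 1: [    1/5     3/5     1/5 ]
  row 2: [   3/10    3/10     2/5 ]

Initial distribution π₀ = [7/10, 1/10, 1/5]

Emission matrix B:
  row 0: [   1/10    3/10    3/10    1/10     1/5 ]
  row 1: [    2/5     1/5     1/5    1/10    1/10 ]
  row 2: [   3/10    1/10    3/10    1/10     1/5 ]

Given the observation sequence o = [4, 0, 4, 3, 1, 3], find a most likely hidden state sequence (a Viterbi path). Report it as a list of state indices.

t=0: δ = [1.400e-01, 1.000e-02, 4.000e-02]  (obs o_0=4)
t=1: δ = [2.800e-03, 1.120e-02, 2.520e-02]  ψ = [0, 0, 0]  (obs o_1=0)
t=2: δ = [1.512e-03, 7.560e-04, 2.016e-03]  ψ = [2, 2, 2]  (obs o_2=4)
t=3: δ = [6.048e-05, 6.048e-05, 9.072e-05]  ψ = [2, 2, 0]  (obs o_3=3)
t=4: δ = [8.165e-06, 7.258e-06, 3.629e-06]  ψ = [2, 1, 0]  (obs o_4=1)
t=5: δ = [1.633e-07, 4.355e-07, 4.899e-07]  ψ = [0, 1, 0]  (obs o_5=3)
backtrack: best end state = 2; path = [0, 2, 0, 2, 0, 2]

path = [0, 2, 0, 2, 0, 2]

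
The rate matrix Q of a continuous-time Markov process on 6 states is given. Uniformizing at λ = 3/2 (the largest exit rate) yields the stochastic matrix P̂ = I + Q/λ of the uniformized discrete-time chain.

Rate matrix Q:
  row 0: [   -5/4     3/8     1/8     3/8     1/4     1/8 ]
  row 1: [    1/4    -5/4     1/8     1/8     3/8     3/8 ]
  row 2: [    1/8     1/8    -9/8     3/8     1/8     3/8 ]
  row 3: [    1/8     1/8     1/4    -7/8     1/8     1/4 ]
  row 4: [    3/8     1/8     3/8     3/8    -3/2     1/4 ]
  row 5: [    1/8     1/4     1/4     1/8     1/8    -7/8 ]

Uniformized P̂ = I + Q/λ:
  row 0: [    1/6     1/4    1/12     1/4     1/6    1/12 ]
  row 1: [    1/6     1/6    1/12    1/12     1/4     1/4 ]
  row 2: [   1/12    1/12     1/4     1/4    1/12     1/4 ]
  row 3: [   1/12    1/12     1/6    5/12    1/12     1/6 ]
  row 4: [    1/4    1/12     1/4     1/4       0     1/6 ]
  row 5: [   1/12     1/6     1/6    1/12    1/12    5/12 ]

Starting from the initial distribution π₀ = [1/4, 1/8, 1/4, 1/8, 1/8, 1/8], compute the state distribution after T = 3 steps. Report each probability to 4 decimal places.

π = [0.1233, 0.1351, 0.1679, 0.2267, 0.1073, 0.2397]

t=0: π = [0.2500, 0.1250, 0.2500, 0.1250, 0.1250, 0.1250]
t=1: π = [0.1354, 0.1458, 0.1667, 0.2292, 0.1146, 0.2083]
t=2: π = [0.1259, 0.1354, 0.1667, 0.2292, 0.1094, 0.2335]
t=3: π = [0.1233, 0.1351, 0.1679, 0.2267, 0.1073, 0.2397]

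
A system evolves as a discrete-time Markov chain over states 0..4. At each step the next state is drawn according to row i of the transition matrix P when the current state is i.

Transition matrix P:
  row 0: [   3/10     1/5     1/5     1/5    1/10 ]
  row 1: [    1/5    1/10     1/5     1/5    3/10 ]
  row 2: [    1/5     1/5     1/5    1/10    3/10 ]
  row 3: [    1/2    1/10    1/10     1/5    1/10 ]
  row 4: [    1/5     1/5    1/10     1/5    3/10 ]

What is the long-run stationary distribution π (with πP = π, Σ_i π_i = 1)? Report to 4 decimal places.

Balance equations π_j = Σ_i π_i·P[i][j]:
  π_0 = 3/10·π_0 + 1/5·π_1 + 1/5·π_2 + 1/2·π_3 + 1/5·π_4
  π_1 = 1/5·π_0 + 1/10·π_1 + 1/5·π_2 + 1/10·π_3 + 1/5·π_4
  π_2 = 1/5·π_0 + 1/5·π_1 + 1/5·π_2 + 1/10·π_3 + 1/10·π_4
  π_3 = 1/5·π_0 + 1/5·π_1 + 1/10·π_2 + 1/5·π_3 + 1/5·π_4
  normalize: π_0 + π_1 + π_2 + π_3 + π_4 = 1
Solving the linear system gives exactly π = [2533/8934, 1475/8934, 719/4467, 1643/8934, 615/2978].

π = [0.2835, 0.1651, 0.1610, 0.1839, 0.2065]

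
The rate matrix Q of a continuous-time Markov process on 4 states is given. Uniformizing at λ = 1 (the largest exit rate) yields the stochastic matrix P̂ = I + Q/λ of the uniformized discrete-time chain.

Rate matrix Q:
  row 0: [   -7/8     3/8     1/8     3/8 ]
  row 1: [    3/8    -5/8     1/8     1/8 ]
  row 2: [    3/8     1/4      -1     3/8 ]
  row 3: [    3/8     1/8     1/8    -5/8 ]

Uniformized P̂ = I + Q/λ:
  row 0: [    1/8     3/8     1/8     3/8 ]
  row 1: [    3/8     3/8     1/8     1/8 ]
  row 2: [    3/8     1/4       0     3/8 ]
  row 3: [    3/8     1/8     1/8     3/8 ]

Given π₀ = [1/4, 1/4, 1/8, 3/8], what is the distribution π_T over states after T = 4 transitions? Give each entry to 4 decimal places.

π = [0.2998, 0.2851, 0.1111, 0.3040]

t=0: π = [0.2500, 0.2500, 0.1250, 0.3750]
t=1: π = [0.3125, 0.2656, 0.1094, 0.3125]
t=2: π = [0.2969, 0.2832, 0.1113, 0.3086]
t=3: π = [0.3008, 0.2839, 0.1111, 0.3042]
t=4: π = [0.2998, 0.2851, 0.1111, 0.3040]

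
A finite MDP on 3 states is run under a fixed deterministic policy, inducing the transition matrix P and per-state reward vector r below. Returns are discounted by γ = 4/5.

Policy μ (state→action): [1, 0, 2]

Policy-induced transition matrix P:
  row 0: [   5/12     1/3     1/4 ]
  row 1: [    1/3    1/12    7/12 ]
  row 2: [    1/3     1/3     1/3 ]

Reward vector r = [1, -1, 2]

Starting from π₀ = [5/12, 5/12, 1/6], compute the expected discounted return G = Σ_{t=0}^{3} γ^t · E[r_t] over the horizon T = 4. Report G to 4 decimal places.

t=0: π = [0.4167, 0.4167, 0.1667], E[r] = 0.3333, γ^t·E[r] = 0.333333, running G = 0.333333
t=1: π = [0.3681, 0.2292, 0.4028], E[r] = 0.9444, γ^t·E[r] = 0.755556, running G = 1.088889
t=2: π = [0.3640, 0.2760, 0.3600], E[r] = 0.8079, γ^t·E[r] = 0.517037, running G = 1.605926
t=3: π = [0.3637, 0.2643, 0.3720], E[r] = 0.8434, γ^t·E[r] = 0.431802, running G = 2.037728

G = 2.0377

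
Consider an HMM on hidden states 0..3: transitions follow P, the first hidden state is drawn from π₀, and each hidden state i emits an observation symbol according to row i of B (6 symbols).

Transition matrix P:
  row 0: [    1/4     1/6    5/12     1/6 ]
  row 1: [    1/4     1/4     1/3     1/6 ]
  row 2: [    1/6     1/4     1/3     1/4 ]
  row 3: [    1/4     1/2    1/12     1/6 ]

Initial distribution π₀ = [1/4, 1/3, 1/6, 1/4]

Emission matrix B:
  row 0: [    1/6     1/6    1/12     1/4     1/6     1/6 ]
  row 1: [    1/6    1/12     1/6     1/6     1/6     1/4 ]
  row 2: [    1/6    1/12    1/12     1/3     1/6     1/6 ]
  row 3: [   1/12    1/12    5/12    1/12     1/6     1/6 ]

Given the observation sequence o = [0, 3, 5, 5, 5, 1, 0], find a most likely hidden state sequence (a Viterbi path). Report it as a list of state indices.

t=0: δ = [4.167e-02, 5.556e-02, 2.778e-02, 2.083e-02]  (obs o_0=0)
t=1: δ = [3.472e-03, 2.315e-03, 6.173e-03, 7.716e-04]  ψ = [1, 1, 1, 1]  (obs o_1=3)
t=2: δ = [1.715e-04, 3.858e-04, 3.429e-04, 2.572e-04]  ψ = [2, 2, 2, 2]  (obs o_2=5)
t=3: δ = [1.608e-05, 3.215e-05, 2.143e-05, 1.429e-05]  ψ = [1, 3, 1, 2]  (obs o_3=5)
t=4: δ = [1.340e-06, 2.009e-06, 1.786e-06, 8.931e-07]  ψ = [1, 1, 1, 1]  (obs o_4=5)
t=5: δ = [8.372e-08, 4.186e-08, 5.582e-08, 3.721e-08]  ψ = [1, 1, 1, 2]  (obs o_5=1)
t=6: δ = [3.489e-09, 3.101e-09, 5.814e-09, 1.163e-09]  ψ = [0, 3, 0, 0]  (obs o_6=0)
backtrack: best end state = 2; path = [1, 2, 3, 1, 1, 0, 2]

path = [1, 2, 3, 1, 1, 0, 2]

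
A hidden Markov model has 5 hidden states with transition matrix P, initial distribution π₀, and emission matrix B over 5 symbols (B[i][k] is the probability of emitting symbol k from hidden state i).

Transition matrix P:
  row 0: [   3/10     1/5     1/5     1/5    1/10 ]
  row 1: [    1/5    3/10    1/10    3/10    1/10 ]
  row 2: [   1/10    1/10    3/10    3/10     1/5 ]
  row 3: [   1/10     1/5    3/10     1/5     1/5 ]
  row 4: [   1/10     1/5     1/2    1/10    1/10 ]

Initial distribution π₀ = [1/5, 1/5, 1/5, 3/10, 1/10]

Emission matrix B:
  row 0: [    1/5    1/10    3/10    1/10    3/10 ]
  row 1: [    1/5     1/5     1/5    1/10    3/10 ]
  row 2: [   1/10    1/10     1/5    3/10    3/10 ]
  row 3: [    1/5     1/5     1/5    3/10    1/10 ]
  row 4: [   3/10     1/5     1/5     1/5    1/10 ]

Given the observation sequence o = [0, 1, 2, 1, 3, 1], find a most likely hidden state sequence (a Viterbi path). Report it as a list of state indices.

path = [3, 4, 2, 4, 2, 3]

t=0: δ = [4.000e-02, 4.000e-02, 2.000e-02, 6.000e-02, 3.000e-02]  (obs o_0=0)
t=1: δ = [1.200e-03, 2.400e-03, 1.800e-03, 2.400e-03, 2.400e-03]  ψ = [0, 1, 3, 1, 3]  (obs o_1=1)
t=2: δ = [1.440e-04, 1.440e-04, 2.400e-04, 1.440e-04, 9.600e-05]  ψ = [1, 1, 4, 1, 3]  (obs o_2=2)
t=3: δ = [4.320e-06, 8.640e-06, 7.200e-06, 1.440e-05, 9.600e-06]  ψ = [0, 1, 2, 2, 2]  (obs o_3=1)
t=4: δ = [1.728e-07, 2.880e-07, 1.440e-06, 8.640e-07, 5.760e-07]  ψ = [1, 3, 4, 3, 3]  (obs o_4=3)
t=5: δ = [1.440e-08, 3.456e-08, 4.320e-08, 8.640e-08, 5.760e-08]  ψ = [2, 3, 2, 2, 2]  (obs o_5=1)
backtrack: best end state = 3; path = [3, 4, 2, 4, 2, 3]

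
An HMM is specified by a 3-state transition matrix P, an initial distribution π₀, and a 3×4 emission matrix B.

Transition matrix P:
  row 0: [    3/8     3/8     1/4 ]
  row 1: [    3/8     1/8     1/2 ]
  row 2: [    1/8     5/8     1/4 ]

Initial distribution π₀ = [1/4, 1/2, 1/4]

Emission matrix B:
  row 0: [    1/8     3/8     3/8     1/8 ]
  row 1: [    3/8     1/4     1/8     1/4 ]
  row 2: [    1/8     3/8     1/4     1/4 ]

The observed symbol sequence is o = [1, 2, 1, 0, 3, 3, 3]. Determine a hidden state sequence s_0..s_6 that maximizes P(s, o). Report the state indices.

t=0: δ = [9.375e-02, 1.250e-01, 9.375e-02]  (obs o_0=1)
t=1: δ = [1.758e-02, 7.324e-03, 1.562e-02]  ψ = [1, 2, 1]  (obs o_1=2)
t=2: δ = [2.472e-03, 2.441e-03, 1.648e-03]  ψ = [0, 2, 0]  (obs o_2=1)
t=3: δ = [1.159e-04, 3.862e-04, 1.526e-04]  ψ = [0, 2, 1]  (obs o_3=0)
t=4: δ = [1.810e-05, 2.384e-05, 4.828e-05]  ψ = [1, 2, 1]  (obs o_4=3)
t=5: δ = [1.118e-06, 7.544e-06, 3.017e-06]  ψ = [1, 2, 2]  (obs o_5=3)
t=6: δ = [3.536e-07, 4.715e-07, 9.430e-07]  ψ = [1, 2, 1]  (obs o_6=3)
backtrack: best end state = 2; path = [1, 0, 2, 1, 2, 1, 2]

path = [1, 0, 2, 1, 2, 1, 2]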